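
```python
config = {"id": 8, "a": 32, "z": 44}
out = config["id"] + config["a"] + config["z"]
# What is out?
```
Trace:
  config={'id': 8, 'a': 32, 'z': 44}
  config={'id': 8, 'a': 32, 'z': 44}, out=84

Final answer: 84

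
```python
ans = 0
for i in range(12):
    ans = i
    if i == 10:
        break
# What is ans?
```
Trace:
  ans=0
  ans=0, i=0
  ans=1, i=1
  ans=2, i=2
  ans=3, i=3
  ans=4, i=4
  ans=5, i=5
  ans=6, i=6
  ans=7, i=7
  ans=8, i=8
  ans=9, i=9
  ans=10, i=10

Final answer: 10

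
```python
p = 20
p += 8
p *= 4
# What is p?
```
Trace:
  p=20
  p=28
  p=112

Final answer: 112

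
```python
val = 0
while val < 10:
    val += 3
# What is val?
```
Trace:
  val=0
  val=3
  val=6
  val=9
  val=12

Final answer: 12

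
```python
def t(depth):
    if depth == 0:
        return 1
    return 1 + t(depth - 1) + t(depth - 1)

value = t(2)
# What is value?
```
Call trace (a repeated sub-call is expanded the first time; later identical calls just restate its return value):
t(depth=2)
  t(depth=1)
    t(depth=0)
    -> return 1
    t(depth=0)
    -> return 1
  -> return 3
  t(depth=1) -> return 3  (same call as traced above)
-> return 7

Final answer: 7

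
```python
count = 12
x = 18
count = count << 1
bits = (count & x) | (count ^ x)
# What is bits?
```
Trace:
  count=12
  count=12, x=18
  count=24, x=18
  count=24, x=18, bits=26

Final answer: 26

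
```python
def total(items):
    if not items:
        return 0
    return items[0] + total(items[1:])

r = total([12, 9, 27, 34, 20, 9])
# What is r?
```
Call trace:
total(items=[12, 9, 27, 34, 20, 9])
  total(items=[9, 27, 34, 20, 9])
    total(items=[27, 34, 20, 9])
      total(items=[34, 20, 9])
        total(items=[20, 9])
          total(items=[9])
            total(items=[])
            -> return 0
          -> return 9
        -> return 29
      -> return 63
    -> return 90
  -> return 99
-> return 111

Final answer: 111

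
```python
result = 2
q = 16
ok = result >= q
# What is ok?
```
Trace:
  result=2
  result=2, q=16
  result=2, q=16, ok=False

Final answer: False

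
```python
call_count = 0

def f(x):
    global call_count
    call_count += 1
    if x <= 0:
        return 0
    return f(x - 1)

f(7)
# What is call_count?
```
Call trace:
f(x=7)
  f(x=6)
    f(x=5)
      f(x=4)
        f(x=3)
          f(x=2)
            f(x=1)
              f(x=0)
              -> return 0
            -> return 0
          -> return 0
        -> return 0
      -> return 0
    -> return 0
  -> return 0
-> return 0

call_count is incremented once per call. f is entered once for each x = 7, 6, 5, 4, 3, 2, 1, 0 (the x <= 0 call returns without recursing), i.e. 7 + 1 calls.
call_count = 8

Final answer: 8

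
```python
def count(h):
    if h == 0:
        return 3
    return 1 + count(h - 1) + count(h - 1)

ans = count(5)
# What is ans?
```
Call trace (a repeated sub-call is expanded the first time; later identical calls just restate its return value):
count(h=5)
  count(h=4)
    count(h=3)
      count(h=2)
        count(h=1)
          count(h=0)
          -> return 3
          count(h=0)
          -> return 3
        -> return 7
        count(h=1) -> return 7  (same call as traced above)
      -> return 15
      count(h=2) -> return 15  (same call as traced above)
    -> return 31
    count(h=3) -> return 31  (same call as traced above)
  -> return 63
  count(h=4) -> return 63  (same call as traced above)
-> return 127

Final answer: 127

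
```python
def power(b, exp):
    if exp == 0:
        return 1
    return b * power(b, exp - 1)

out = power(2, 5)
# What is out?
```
Call trace:
power(b=2, exp=5)
  power(b=2, exp=4)
    power(b=2, exp=3)
      power(b=2, exp=2)
        power(b=2, exp=1)
          power(b=2, exp=0)
          -> return 1
        -> return 2
      -> return 4
    -> return 8
  -> return 16
-> return 32

Final answer: 32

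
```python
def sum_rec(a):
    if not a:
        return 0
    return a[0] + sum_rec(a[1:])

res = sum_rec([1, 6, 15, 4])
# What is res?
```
Call trace:
sum_rec(a=[1, 6, 15, 4])
  sum_rec(a=[6, 15, 4])
    sum_rec(a=[15, 4])
      sum_rec(a=[4])
        sum_rec(a=[])
        -> return 0
      -> return 4
    -> return 19
  -> return 25
-> return 26

Final answer: 26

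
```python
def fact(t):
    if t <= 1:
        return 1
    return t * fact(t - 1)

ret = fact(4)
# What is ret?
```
Call trace:
fact(t=4)
  fact(t=3)
    fact(t=2)
      fact(t=1)
      -> return 1
    -> return 2
  -> return 6
-> return 24

Final answer: 24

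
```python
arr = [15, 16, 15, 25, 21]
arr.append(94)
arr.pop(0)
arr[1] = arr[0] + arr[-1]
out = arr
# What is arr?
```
Trace:
  arr=[15, 16, 15, 25, 21]
  arr=[15, 16, 15, 25, 21, 94]
  arr=[16, 15, 25, 21, 94]
  arr=[16, 110, 25, 21, 94]
  arr=[16, 110, 25, 21, 94], out=[16, 110, 25, 21, 94]

Final answer: [16, 110, 25, 21, 94]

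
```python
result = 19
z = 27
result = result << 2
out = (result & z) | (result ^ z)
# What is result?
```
Trace:
  result=19
  result=19, z=27
  result=76, z=27
  result=76, z=27, out=95

Final answer: 76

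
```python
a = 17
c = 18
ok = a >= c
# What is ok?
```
Trace:
  a=17
  a=17, c=18
  a=17, c=18, ok=False

Final answer: False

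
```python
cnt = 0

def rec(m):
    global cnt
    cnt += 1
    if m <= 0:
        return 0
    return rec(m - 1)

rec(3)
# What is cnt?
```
Call trace:
rec(m=3)
  rec(m=2)
    rec(m=1)
      rec(m=0)
      -> return 0
    -> return 0
  -> return 0
-> return 0

cnt is incremented once per call. rec is entered once for each m = 3, 2, 1, 0 (the m <= 0 call returns without recursing), i.e. 3 + 1 calls.
cnt = 4

Final answer: 4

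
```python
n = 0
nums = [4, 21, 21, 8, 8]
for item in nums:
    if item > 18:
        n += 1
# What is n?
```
Trace:
  n=0
  n=0, item=4
  n=1, item=21
  n=2, item=21
  n=2, item=8
  n=2, item=8

Final answer: 2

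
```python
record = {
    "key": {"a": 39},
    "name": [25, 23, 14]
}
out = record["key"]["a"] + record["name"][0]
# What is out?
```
Trace:
  record={'key': {'a': 39}, 'name': [25, 23, 14]}
  record={'key': {'a': 39}, 'name': [25, 23, 14]}, out=64

Final answer: 64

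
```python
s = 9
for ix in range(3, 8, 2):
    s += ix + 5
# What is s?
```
Trace:
  s=9
  s=17, ix=3
  s=27, ix=5
  s=39, ix=7

Final answer: 39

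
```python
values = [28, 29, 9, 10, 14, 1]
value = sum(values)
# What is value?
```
Trace:
  values=[28, 29, 9, 10, 14, 1]
  values=[28, 29, 9, 10, 14, 1], value=91

Final answer: 91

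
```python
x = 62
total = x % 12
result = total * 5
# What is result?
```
Trace:
  x=62
  x=62, total=2
  x=62, total=2, result=10

Final answer: 10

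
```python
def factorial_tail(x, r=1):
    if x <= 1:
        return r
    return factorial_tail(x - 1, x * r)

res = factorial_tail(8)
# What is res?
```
Call trace:
factorial_tail(x=8, r=1)
  factorial_tail(x=7, r=8)
    factorial_tail(x=6, r=56)
      factorial_tail(x=5, r=336)
        factorial_tail(x=4, r=1680)
          factorial_tail(x=3, r=6720)
            factorial_tail(x=2, r=20160)
              factorial_tail(x=1, r=40320)
              -> return 40320
            -> return 40320
          -> return 40320
        -> return 40320
      -> return 40320
    -> return 40320
  -> return 40320
-> return 40320

Final answer: 40320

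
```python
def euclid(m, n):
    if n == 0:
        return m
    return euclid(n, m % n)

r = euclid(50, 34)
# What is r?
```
Call trace:
euclid(m=50, n=34)
  euclid(m=34, n=16)
    euclid(m=16, n=2)
      euclid(m=2, n=0)
      -> return 2
    -> return 2
  -> return 2
-> return 2

Final answer: 2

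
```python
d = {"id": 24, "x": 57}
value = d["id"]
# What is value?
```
Trace:
  d={'id': 24, 'x': 57}
  d={'id': 24, 'x': 57}, value=24

Final answer: 24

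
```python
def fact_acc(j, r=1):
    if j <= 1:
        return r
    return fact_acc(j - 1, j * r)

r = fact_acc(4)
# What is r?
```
Call trace:
fact_acc(j=4, r=1)
  fact_acc(j=3, r=4)
    fact_acc(j=2, r=12)
      fact_acc(j=1, r=24)
      -> return 24
    -> return 24
  -> return 24
-> return 24

Final answer: 24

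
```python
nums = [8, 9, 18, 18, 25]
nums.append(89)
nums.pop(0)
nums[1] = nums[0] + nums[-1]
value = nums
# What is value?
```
Trace:
  nums=[8, 9, 18, 18, 25]
  nums=[8, 9, 18, 18, 25, 89]
  nums=[9, 18, 18, 25, 89]
  nums=[9, 98, 18, 25, 89]
  nums=[9, 98, 18, 25, 89], value=[9, 98, 18, 25, 89]

Final answer: [9, 98, 18, 25, 89]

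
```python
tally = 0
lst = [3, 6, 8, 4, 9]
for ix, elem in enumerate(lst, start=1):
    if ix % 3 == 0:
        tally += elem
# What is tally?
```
Trace:
  tally=0
  tally=0, ix=1, elem=3
  tally=0, ix=2, elem=6
  tally=8, ix=3, elem=8
  tally=8, ix=4, elem=4
  tally=8, ix=5, elem=9

Final answer: 8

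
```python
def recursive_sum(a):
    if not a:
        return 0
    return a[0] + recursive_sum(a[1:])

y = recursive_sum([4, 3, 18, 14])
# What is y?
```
Call trace:
recursive_sum(a=[4, 3, 18, 14])
  recursive_sum(a=[3, 18, 14])
    recursive_sum(a=[18, 14])
      recursive_sum(a=[14])
        recursive_sum(a=[])
        -> return 0
      -> return 14
    -> return 32
  -> return 35
-> return 39

Final answer: 39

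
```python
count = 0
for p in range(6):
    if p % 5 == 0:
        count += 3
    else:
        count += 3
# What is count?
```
Trace:
  count=0
  count=3, p=0
  count=6, p=1
  count=9, p=2
  count=12, p=3
  count=15, p=4
  count=18, p=5

Final answer: 18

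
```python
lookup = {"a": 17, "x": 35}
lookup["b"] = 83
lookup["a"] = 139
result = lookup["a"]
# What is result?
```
Trace:
  lookup={'a': 17, 'x': 35}
  lookup={'a': 17, 'x': 35, 'b': 83}
  lookup={'a': 139, 'x': 35, 'b': 83}
  lookup={'a': 139, 'x': 35, 'b': 83}, result=139

Final answer: 139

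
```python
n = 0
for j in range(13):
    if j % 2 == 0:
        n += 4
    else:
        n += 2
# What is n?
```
Trace:
  n=0
  n=4, j=0
  n=6, j=1
  n=10, j=2
  n=12, j=3
  n=16, j=4
  n=18, j=5
  n=22, j=6
  n=24, j=7
  n=28, j=8
  n=30, j=9
  n=34, j=10
  n=36, j=11
  n=40, j=12

Final answer: 40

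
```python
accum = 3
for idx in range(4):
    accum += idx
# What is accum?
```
Trace:
  accum=3
  accum=3, idx=0
  accum=4, idx=1
  accum=6, idx=2
  accum=9, idx=3

Final answer: 9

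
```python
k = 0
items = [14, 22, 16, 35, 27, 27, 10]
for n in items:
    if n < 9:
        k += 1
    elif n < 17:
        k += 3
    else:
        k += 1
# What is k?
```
Trace:
  k=0
  k=3, n=14
  k=4, n=22
  k=7, n=16
  k=8, n=35
  k=9, n=27
  k=10, n=27
  k=13, n=10

Final answer: 13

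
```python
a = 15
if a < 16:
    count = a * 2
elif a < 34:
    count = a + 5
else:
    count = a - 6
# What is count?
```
Trace:
  a=15
  a=15, count=30

Final answer: 30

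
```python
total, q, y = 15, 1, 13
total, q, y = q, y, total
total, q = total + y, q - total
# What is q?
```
Trace:
  total=15, q=1, y=13
  total=1, q=13, y=15
  total=16, q=12, y=15

Final answer: 12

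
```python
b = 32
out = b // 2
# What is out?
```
Trace:
  b=32
  b=32, out=16

Final answer: 16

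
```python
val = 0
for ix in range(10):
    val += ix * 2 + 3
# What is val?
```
Trace:
  val=0
  val=3, ix=0
  val=8, ix=1
  val=15, ix=2
  val=24, ix=3
  val=35, ix=4
  val=48, ix=5
  val=63, ix=6
  val=80, ix=7
  val=99, ix=8
  val=120, ix=9

Final answer: 120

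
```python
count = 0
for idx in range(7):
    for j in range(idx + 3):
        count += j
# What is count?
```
Trace:
  count=0
  count=0, idx=0, j=0
  count=1, idx=0, j=1
  count=3, idx=0, j=2
  count=3, idx=1, j=0
  count=4, idx=1, j=1
  count=6, idx=1, j=2
  count=9, idx=1, j=3
  count=9, idx=2, j=0
  count=10, idx=2, j=1
  count=12, idx=2, j=2
  count=15, idx=2, j=3
  count=19, idx=2, j=4
  count=19, idx=3, j=0
  count=20, idx=3, j=1
  count=22, idx=3, j=2
  count=25, idx=3, j=3
  count=29, idx=3, j=4
  count=34, idx=3, j=5
  count=34, idx=4, j=0
  count=35, idx=4, j=1
  count=37, idx=4, j=2
  count=40, idx=4, j=3
  count=44, idx=4, j=4
  count=49, idx=4, j=5
  count=55, idx=4, j=6
  count=55, idx=5, j=0
  count=56, idx=5, j=1
  count=58, idx=5, j=2
  count=61, idx=5, j=3
  count=65, idx=5, j=4
  count=70, idx=5, j=5
  count=76, idx=5, j=6
  count=83, idx=5, j=7
  count=83, idx=6, j=0
  count=84, idx=6, j=1
  count=86, idx=6, j=2
  count=89, idx=6, j=3
  count=93, idx=6, j=4
  count=98, idx=6, j=5
  count=104, idx=6, j=6
  count=111, idx=6, j=7
  count=119, idx=6, j=8

Final answer: 119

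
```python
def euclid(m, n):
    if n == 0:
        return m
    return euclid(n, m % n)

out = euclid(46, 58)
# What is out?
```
Call trace:
euclid(m=46, n=58)
  euclid(m=58, n=46)
    euclid(m=46, n=12)
      euclid(m=12, n=10)
        euclid(m=10, n=2)
          euclid(m=2, n=0)
          -> return 2
        -> return 2
      -> return 2
    -> return 2
  -> return 2
-> return 2

Final answer: 2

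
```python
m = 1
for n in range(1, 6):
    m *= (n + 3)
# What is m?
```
Trace:
  m=1
  m=4, n=1
  m=20, n=2
  m=120, n=3
  m=840, n=4
  m=6720, n=5

Final answer: 6720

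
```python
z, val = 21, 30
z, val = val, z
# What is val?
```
Trace:
  z=21, val=30
  z=30, val=21

Final answer: 21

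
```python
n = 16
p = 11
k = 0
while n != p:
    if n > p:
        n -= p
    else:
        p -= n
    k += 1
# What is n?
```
Trace:
  n=16
  n=16, p=11
  n=16, p=11, k=0
  n=5, p=11, k=1
  n=5, p=6, k=2
  n=5, p=1, k=3
  n=4, p=1, k=4
  n=3, p=1, k=5
  n=2, p=1, k=6
  n=1, p=1, k=7

Final answer: 1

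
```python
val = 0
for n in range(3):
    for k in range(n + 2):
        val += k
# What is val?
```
Trace:
  val=0
  val=0, n=0, k=0
  val=1, n=0, k=1
  val=1, n=1, k=0
  val=2, n=1, k=1
  val=4, n=1, k=2
  val=4, n=2, k=0
  val=5, n=2, k=1
  val=7, n=2, k=2
  val=10, n=2, k=3

Final answer: 10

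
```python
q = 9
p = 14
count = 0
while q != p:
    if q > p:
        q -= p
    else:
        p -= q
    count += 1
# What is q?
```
Trace:
  q=9
  q=9, p=14
  q=9, p=14, count=0
  q=9, p=5, count=1
  q=4, p=5, count=2
  q=4, p=1, count=3
  q=3, p=1, count=4
  q=2, p=1, count=5
  q=1, p=1, count=6

Final answer: 1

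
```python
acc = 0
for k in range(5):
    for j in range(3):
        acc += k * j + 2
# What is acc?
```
Trace:
  acc=0
  acc=2, k=0, j=0
  acc=4, k=0, j=1
  acc=6, k=0, j=2
  acc=8, k=1, j=0
  acc=11, k=1, j=1
  acc=15, k=1, j=2
  acc=17, k=2, j=0
  acc=21, k=2, j=1
  acc=27, k=2, j=2
  acc=29, k=3, j=0
  acc=34, k=3, j=1
  acc=42, k=3, j=2
  acc=44, k=4, j=0
  acc=50, k=4, j=1
  acc=60, k=4, j=2

Final answer: 60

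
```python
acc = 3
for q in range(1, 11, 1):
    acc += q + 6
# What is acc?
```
Trace:
  acc=3
  acc=10, q=1
  acc=18, q=2
  acc=27, q=3
  acc=37, q=4
  acc=48, q=5
  acc=60, q=6
  acc=73, q=7
  acc=87, q=8
  acc=102, q=9
  acc=118, q=10

Final answer: 118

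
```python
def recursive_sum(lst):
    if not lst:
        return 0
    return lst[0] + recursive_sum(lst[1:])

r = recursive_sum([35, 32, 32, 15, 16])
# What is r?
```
Call trace:
recursive_sum(lst=[35, 32, 32, 15, 16])
  recursive_sum(lst=[32, 32, 15, 16])
    recursive_sum(lst=[32, 15, 16])
      recursive_sum(lst=[15, 16])
        recursive_sum(lst=[16])
          recursive_sum(lst=[])
          -> return 0
        -> return 16
      -> return 31
    -> return 63
  -> return 95
-> return 130

Final answer: 130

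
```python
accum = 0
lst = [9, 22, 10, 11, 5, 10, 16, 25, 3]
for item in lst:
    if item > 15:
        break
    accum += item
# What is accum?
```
Trace:
  accum=0
  accum=9, item=9
  accum=9, item=22

Final answer: 9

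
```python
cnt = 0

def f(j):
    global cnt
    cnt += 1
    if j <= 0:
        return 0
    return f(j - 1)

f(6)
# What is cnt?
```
Call trace:
f(j=6)
  f(j=5)
    f(j=4)
      f(j=3)
        f(j=2)
          f(j=1)
            f(j=0)
            -> return 0
          -> return 0
        -> return 0
      -> return 0
    -> return 0
  -> return 0
-> return 0

cnt is incremented once per call. f is entered once for each j = 6, 5, 4, 3, 2, 1, 0 (the j <= 0 call returns without recursing), i.e. 6 + 1 calls.
cnt = 7

Final answer: 7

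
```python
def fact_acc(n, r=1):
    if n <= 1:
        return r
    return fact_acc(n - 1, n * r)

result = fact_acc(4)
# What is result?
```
Call trace:
fact_acc(n=4, r=1)
  fact_acc(n=3, r=4)
    fact_acc(n=2, r=12)
      fact_acc(n=1, r=24)
      -> return 24
    -> return 24
  -> return 24
-> return 24

Final answer: 24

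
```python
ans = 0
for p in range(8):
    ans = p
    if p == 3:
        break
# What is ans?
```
Trace:
  ans=0
  ans=0, p=0
  ans=1, p=1
  ans=2, p=2
  ans=3, p=3

Final answer: 3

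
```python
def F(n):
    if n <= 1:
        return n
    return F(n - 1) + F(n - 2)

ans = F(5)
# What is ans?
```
Call trace (a repeated sub-call is expanded the first time; later identical calls just restate its return value):
F(n=5)
  F(n=4)
    F(n=3)
      F(n=2)
        F(n=1)
        -> return 1
        F(n=0)
        -> return 0
      -> return 1
      F(n=1)
      -> return 1
    -> return 2
    F(n=2) -> return 1  (same call as traced above)
  -> return 3
  F(n=3) -> return 2  (same call as traced above)
-> return 5

Final answer: 5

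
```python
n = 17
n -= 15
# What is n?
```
Trace:
  n=17
  n=2

Final answer: 2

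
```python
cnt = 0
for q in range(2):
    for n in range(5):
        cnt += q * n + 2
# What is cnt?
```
Trace:
  cnt=0
  cnt=2, q=0, n=0
  cnt=4, q=0, n=1
  cnt=6, q=0, n=2
  cnt=8, q=0, n=3
  cnt=10, q=0, n=4
  cnt=12, q=1, n=0
  cnt=15, q=1, n=1
  cnt=19, q=1, n=2
  cnt=24, q=1, n=3
  cnt=30, q=1, n=4

Final answer: 30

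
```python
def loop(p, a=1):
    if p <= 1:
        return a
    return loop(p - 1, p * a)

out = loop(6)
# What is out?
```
Call trace:
loop(p=6, a=1)
  loop(p=5, a=6)
    loop(p=4, a=30)
      loop(p=3, a=120)
        loop(p=2, a=360)
          loop(p=1, a=720)
          -> return 720
        -> return 720
      -> return 720
    -> return 720
  -> return 720
-> return 720

Final answer: 720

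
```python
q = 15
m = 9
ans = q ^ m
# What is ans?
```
Trace:
  q=15
  q=15, m=9
  q=15, m=9, ans=6

Final answer: 6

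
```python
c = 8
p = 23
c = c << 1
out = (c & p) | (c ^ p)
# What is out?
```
Trace:
  c=8
  c=8, p=23
  c=16, p=23
  c=16, p=23, out=23

Final answer: 23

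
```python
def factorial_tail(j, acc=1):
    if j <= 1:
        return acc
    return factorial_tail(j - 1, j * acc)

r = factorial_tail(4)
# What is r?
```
Call trace:
factorial_tail(j=4, acc=1)
  factorial_tail(j=3, acc=4)
    factorial_tail(j=2, acc=12)
      factorial_tail(j=1, acc=24)
      -> return 24
    -> return 24
  -> return 24
-> return 24

Final answer: 24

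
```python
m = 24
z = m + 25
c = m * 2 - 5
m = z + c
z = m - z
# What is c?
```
Trace:
  m=24
  m=24, z=49
  m=24, z=49, c=43
  m=92, z=49, c=43
  m=92, z=43, c=43

Final answer: 43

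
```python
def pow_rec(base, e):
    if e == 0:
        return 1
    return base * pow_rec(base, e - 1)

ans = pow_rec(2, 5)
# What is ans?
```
Call trace:
pow_rec(base=2, e=5)
  pow_rec(base=2, e=4)
    pow_rec(base=2, e=3)
      pow_rec(base=2, e=2)
        pow_rec(base=2, e=1)
          pow_rec(base=2, e=0)
          -> return 1
        -> return 2
      -> return 4
    -> return 8
  -> return 16
-> return 32

Final answer: 32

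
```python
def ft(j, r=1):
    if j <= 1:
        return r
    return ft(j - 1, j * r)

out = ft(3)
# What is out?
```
Call trace:
ft(j=3, r=1)
  ft(j=2, r=3)
    ft(j=1, r=6)
    -> return 6
  -> return 6
-> return 6

Final answer: 6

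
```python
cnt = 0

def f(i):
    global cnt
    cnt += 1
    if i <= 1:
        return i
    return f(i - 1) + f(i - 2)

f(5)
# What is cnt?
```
Call trace (a repeated sub-call is expanded the first time; later identical calls just restate its return value):
f(i=5)
  f(i=4)
    f(i=3)
      f(i=2)
        f(i=1)
        -> return 1
        f(i=0)
        -> return 0
      -> return 1
      f(i=1)
      -> return 1
    -> return 2
    f(i=2) -> return 1  (same call as traced above)
  -> return 3
  f(i=3) -> return 2  (same call as traced above)
-> return 5

cnt is incremented once per call, so count the calls in each subtree. Let C(i) = number of calls made by f(i).
C(0) = C(1) = 1 (base case, no recursion); C(i) = 1 + C(i - 1) + C(i - 2) otherwise.
C(2) = 1 + C(1) + C(0) = 1 + 1 + 1 = 3
C(3) = 1 + C(2) + C(1) = 1 + 3 + 1 = 5
C(4) = 1 + C(3) + C(2) = 1 + 5 + 3 = 9
C(5) = 1 + C(4) + C(3) = 1 + 9 + 5 = 15
cnt = C(5) = 15

Final answer: 15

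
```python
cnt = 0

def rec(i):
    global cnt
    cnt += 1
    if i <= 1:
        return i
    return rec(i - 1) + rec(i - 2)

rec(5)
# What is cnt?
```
Call trace (a repeated sub-call is expanded the first time; later identical calls just restate its return value):
rec(i=5)
  rec(i=4)
    rec(i=3)
      rec(i=2)
        rec(i=1)
        -> return 1
        rec(i=0)
        -> return 0
      -> return 1
      rec(i=1)
      -> return 1
    -> return 2
    rec(i=2) -> return 1  (same call as traced above)
  -> return 3
  rec(i=3) -> return 2  (same call as traced above)
-> return 5

cnt is incremented once per call, so count the calls in each subtree. Let C(i) = number of calls made by rec(i).
C(0) = C(1) = 1 (base case, no recursion); C(i) = 1 + C(i - 1) + C(i - 2) otherwise.
C(2) = 1 + C(1) + C(0) = 1 + 1 + 1 = 3
C(3) = 1 + C(2) + C(1) = 1 + 3 + 1 = 5
C(4) = 1 + C(3) + C(2) = 1 + 5 + 3 = 9
C(5) = 1 + C(4) + C(3) = 1 + 9 + 5 = 15
cnt = C(5) = 15

Final answer: 15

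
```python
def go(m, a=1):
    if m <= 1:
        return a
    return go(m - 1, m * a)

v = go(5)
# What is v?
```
Call trace:
go(m=5, a=1)
  go(m=4, a=5)
    go(m=3, a=20)
      go(m=2, a=60)
        go(m=1, a=120)
        -> return 120
      -> return 120
    -> return 120
  -> return 120
-> return 120

Final answer: 120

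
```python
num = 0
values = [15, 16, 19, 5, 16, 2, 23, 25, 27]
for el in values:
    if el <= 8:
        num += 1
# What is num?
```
Trace:
  num=0
  num=0, el=15
  num=0, el=16
  num=0, el=19
  num=1, el=5
  num=1, el=16
  num=2, el=2
  num=2, el=23
  num=2, el=25
  num=2, el=27

Final answer: 2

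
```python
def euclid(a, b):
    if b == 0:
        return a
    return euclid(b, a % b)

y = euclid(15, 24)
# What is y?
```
Call trace:
euclid(a=15, b=24)
  euclid(a=24, b=15)
    euclid(a=15, b=9)
      euclid(a=9, b=6)
        euclid(a=6, b=3)
          euclid(a=3, b=0)
          -> return 3
        -> return 3
      -> return 3
    -> return 3
  -> return 3
-> return 3

Final answer: 3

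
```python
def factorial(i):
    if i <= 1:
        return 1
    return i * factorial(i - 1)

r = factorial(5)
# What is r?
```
Call trace:
factorial(i=5)
  factorial(i=4)
    factorial(i=3)
      factorial(i=2)
        factorial(i=1)
        -> return 1
      -> return 2
    -> return 6
  -> return 24
-> return 120

Final answer: 120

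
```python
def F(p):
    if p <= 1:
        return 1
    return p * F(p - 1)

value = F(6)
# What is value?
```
Call trace:
F(p=6)
  F(p=5)
    F(p=4)
      F(p=3)
        F(p=2)
          F(p=1)
          -> return 1
        -> return 2
      -> return 6
    -> return 24
  -> return 120
-> return 720

Final answer: 720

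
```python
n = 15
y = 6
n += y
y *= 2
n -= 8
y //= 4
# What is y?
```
Trace:
  n=15
  n=15, y=6
  n=21, y=6
  n=21, y=12
  n=13, y=12
  n=13, y=3

Final answer: 3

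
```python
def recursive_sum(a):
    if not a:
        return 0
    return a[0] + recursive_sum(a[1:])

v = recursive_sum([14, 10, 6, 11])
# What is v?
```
Call trace:
recursive_sum(a=[14, 10, 6, 11])
  recursive_sum(a=[10, 6, 11])
    recursive_sum(a=[6, 11])
      recursive_sum(a=[11])
        recursive_sum(a=[])
        -> return 0
      -> return 11
    -> return 17
  -> return 27
-> return 41

Final answer: 41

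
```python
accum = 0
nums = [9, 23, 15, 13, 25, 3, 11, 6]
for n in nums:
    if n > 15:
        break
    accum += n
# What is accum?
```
Trace:
  accum=0
  accum=9, n=9
  accum=9, n=23

Final answer: 9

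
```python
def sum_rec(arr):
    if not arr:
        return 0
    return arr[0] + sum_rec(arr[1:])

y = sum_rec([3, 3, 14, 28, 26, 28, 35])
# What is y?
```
Call trace:
sum_rec(arr=[3, 3, 14, 28, 26, 28, 35])
  sum_rec(arr=[3, 14, 28, 26, 28, 35])
    sum_rec(arr=[14, 28, 26, 28, 35])
      sum_rec(arr=[28, 26, 28, 35])
        sum_rec(arr=[26, 28, 35])
          sum_rec(arr=[28, 35])
            sum_rec(arr=[35])
              sum_rec(arr=[])
              -> return 0
            -> return 35
          -> return 63
        -> return 89
      -> return 117
    -> return 131
  -> return 134
-> return 137

Final answer: 137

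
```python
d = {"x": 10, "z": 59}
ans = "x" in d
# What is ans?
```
Trace:
  d={'x': 10, 'z': 59}
  d={'x': 10, 'z': 59}, ans=True

Final answer: True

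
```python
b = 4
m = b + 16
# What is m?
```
Trace:
  b=4
  b=4, m=20

Final answer: 20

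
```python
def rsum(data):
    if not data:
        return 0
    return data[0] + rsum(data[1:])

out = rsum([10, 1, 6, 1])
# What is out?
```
Call trace:
rsum(data=[10, 1, 6, 1])
  rsum(data=[1, 6, 1])
    rsum(data=[6, 1])
      rsum(data=[1])
        rsum(data=[])
        -> return 0
      -> return 1
    -> return 7
  -> return 8
-> return 18

Final answer: 18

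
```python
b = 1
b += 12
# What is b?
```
Trace:
  b=1
  b=13

Final answer: 13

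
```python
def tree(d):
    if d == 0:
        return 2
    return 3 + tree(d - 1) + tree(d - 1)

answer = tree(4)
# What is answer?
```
Call trace (a repeated sub-call is expanded the first time; later identical calls just restate its return value):
tree(d=4)
  tree(d=3)
    tree(d=2)
      tree(d=1)
        tree(d=0)
        -> return 2
        tree(d=0)
        -> return 2
      -> return 7
      tree(d=1) -> return 7  (same call as traced above)
    -> return 17
    tree(d=2) -> return 17  (same call as traced above)
  -> return 37
  tree(d=3) -> return 37  (same call as traced above)
-> return 77

Final answer: 77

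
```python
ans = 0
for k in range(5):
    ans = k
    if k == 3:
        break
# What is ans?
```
Trace:
  ans=0
  ans=0, k=0
  ans=1, k=1
  ans=2, k=2
  ans=3, k=3

Final answer: 3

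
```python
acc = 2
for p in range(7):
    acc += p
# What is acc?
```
Trace:
  acc=2
  acc=2, p=0
  acc=3, p=1
  acc=5, p=2
  acc=8, p=3
  acc=12, p=4
  acc=17, p=5
  acc=23, p=6

Final answer: 23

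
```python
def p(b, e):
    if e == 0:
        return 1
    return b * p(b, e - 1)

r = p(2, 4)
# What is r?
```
Call trace:
p(b=2, e=4)
  p(b=2, e=3)
    p(b=2, e=2)
      p(b=2, e=1)
        p(b=2, e=0)
        -> return 1
      -> return 2
    -> return 4
  -> return 8
-> return 16

Final answer: 16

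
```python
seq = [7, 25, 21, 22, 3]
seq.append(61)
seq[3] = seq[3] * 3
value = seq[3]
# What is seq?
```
Trace:
  seq=[7, 25, 21, 22, 3]
  seq=[7, 25, 21, 22, 3, 61]
  seq=[7, 25, 21, 66, 3, 61]
  seq=[7, 25, 21, 66, 3, 61], value=66

Final answer: [7, 25, 21, 66, 3, 61]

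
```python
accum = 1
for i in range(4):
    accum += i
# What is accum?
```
Trace:
  accum=1
  accum=1, i=0
  accum=2, i=1
  accum=4, i=2
  accum=7, i=3

Final answer: 7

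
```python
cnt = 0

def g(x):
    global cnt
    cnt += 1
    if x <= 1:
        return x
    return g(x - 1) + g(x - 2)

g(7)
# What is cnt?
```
Call trace (a repeated sub-call is expanded the first time; later identical calls just restate its return value):
g(x=7)
  g(x=6)
    g(x=5)
      g(x=4)
        g(x=3)
          g(x=2)
            g(x=1)
            -> return 1
            g(x=0)
            -> return 0
          -> return 1
          g(x=1)
          -> return 1
        -> return 2
        g(x=2) -> return 1  (same call as traced above)
      -> return 3
      g(x=3) -> return 2  (same call as traced above)
    -> return 5
    g(x=4) -> return 3  (same call as traced above)
  -> return 8
  g(x=5) -> return 5  (same call as traced above)
-> return 13

cnt is incremented once per call, so count the calls in each subtree. Let C(x) = number of calls made by g(x).
C(0) = C(1) = 1 (base case, no recursion); C(x) = 1 + C(x - 1) + C(x - 2) otherwise.
C(2) = 1 + C(1) + C(0) = 1 + 1 + 1 = 3
C(3) = 1 + C(2) + C(1) = 1 + 3 + 1 = 5
C(4) = 1 + C(3) + C(2) = 1 + 5 + 3 = 9
C(5) = 1 + C(4) + C(3) = 1 + 9 + 5 = 15
C(6) = 1 + C(5) + C(4) = 1 + 15 + 9 = 25
C(7) = 1 + C(6) + C(5) = 1 + 25 + 15 = 41
cnt = C(7) = 41

Final answer: 41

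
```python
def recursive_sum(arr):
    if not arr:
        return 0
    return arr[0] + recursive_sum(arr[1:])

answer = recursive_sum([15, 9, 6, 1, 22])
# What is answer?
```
Call trace:
recursive_sum(arr=[15, 9, 6, 1, 22])
  recursive_sum(arr=[9, 6, 1, 22])
    recursive_sum(arr=[6, 1, 22])
      recursive_sum(arr=[1, 22])
        recursive_sum(arr=[22])
          recursive_sum(arr=[])
          -> return 0
        -> return 22
      -> return 23
    -> return 29
  -> return 38
-> return 53

Final answer: 53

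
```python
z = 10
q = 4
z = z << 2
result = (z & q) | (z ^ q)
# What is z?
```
Trace:
  z=10
  z=10, q=4
  z=40, q=4
  z=40, q=4, result=44

Final answer: 40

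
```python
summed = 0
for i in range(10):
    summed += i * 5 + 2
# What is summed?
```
Trace:
  summed=0
  summed=2, i=0
  summed=9, i=1
  summed=21, i=2
  summed=38, i=3
  summed=60, i=4
  summed=87, i=5
  summed=119, i=6
  summed=156, i=7
  summed=198, i=8
  summed=245, i=9

Final answer: 245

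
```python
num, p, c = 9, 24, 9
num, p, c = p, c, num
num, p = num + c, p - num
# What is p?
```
Trace:
  num=9, p=24, c=9
  num=24, p=9, c=9
  num=33, p=-15, c=9

Final answer: -15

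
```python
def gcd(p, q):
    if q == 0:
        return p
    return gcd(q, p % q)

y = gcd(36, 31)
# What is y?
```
Call trace:
gcd(p=36, q=31)
  gcd(p=31, q=5)
    gcd(p=5, q=1)
      gcd(p=1, q=0)
      -> return 1
    -> return 1
  -> return 1
-> return 1

Final answer: 1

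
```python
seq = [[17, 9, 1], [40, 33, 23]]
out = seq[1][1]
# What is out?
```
Trace:
  seq=[[17, 9, 1], [40, 33, 23]]
  seq=[[17, 9, 1], [40, 33, 23]], out=33

Final answer: 33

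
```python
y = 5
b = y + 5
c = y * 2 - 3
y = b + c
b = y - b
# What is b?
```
Trace:
  y=5
  y=5, b=10
  y=5, b=10, c=7
  y=17, b=10, c=7
  y=17, b=7, c=7

Final answer: 7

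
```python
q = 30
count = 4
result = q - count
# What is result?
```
Trace:
  q=30
  q=30, count=4
  q=30, count=4, result=26

Final answer: 26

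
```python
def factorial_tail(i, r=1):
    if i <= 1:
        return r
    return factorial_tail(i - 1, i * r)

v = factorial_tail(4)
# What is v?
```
Call trace:
factorial_tail(i=4, r=1)
  factorial_tail(i=3, r=4)
    factorial_tail(i=2, r=12)
      factorial_tail(i=1, r=24)
      -> return 24
    -> return 24
  -> return 24
-> return 24

Final answer: 24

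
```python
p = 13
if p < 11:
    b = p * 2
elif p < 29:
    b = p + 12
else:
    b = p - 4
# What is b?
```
Trace:
  p=13
  p=13, b=25

Final answer: 25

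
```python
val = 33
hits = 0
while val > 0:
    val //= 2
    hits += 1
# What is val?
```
Trace:
  val=33
  val=33, hits=0
  val=16, hits=1
  val=8, hits=2
  val=4, hits=3
  val=2, hits=4
  val=1, hits=5
  val=0, hits=6

Final answer: 0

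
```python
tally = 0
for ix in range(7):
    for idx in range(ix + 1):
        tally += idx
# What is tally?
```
Trace:
  tally=0
  tally=0, ix=0, idx=0
  tally=0, ix=1, idx=0
  tally=1, ix=1, idx=1
  tally=1, ix=2, idx=0
  tally=2, ix=2, idx=1
  tally=4, ix=2, idx=2
  tally=4, ix=3, idx=0
  tally=5, ix=3, idx=1
  tally=7, ix=3, idx=2
  tally=10, ix=3, idx=3
  tally=10, ix=4, idx=0
  tally=11, ix=4, idx=1
  tally=13, ix=4, idx=2
  tally=16, ix=4, idx=3
  tally=20, ix=4, idx=4
  tally=20, ix=5, idx=0
  tally=21, ix=5, idx=1
  tally=23, ix=5, idx=2
  tally=26, ix=5, idx=3
  tally=30, ix=5, idx=4
  tally=35, ix=5, idx=5
  tally=35, ix=6, idx=0
  tally=36, ix=6, idx=1
  tally=38, ix=6, idx=2
  tally=41, ix=6, idx=3
  tally=45, ix=6, idx=4
  tally=50, ix=6, idx=5
  tally=56, ix=6, idx=6

Final answer: 56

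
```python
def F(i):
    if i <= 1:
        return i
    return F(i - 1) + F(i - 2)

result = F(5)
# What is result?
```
Call trace (a repeated sub-call is expanded the first time; later identical calls just restate its return value):
F(i=5)
  F(i=4)
    F(i=3)
      F(i=2)
        F(i=1)
        -> return 1
        F(i=0)
        -> return 0
      -> return 1
      F(i=1)
      -> return 1
    -> return 2
    F(i=2) -> return 1  (same call as traced above)
  -> return 3
  F(i=3) -> return 2  (same call as traced above)
-> return 5

Final answer: 5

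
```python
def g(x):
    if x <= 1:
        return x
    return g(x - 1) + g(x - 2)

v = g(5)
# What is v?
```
Call trace (a repeated sub-call is expanded the first time; later identical calls just restate its return value):
g(x=5)
  g(x=4)
    g(x=3)
      g(x=2)
        g(x=1)
        -> return 1
        g(x=0)
        -> return 0
      -> return 1
      g(x=1)
      -> return 1
    -> return 2
    g(x=2) -> return 1  (same call as traced above)
  -> return 3
  g(x=3) -> return 2  (same call as traced above)
-> return 5

Final answer: 5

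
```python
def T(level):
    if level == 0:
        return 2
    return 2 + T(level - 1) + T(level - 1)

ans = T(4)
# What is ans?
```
Call trace (a repeated sub-call is expanded the first time; later identical calls just restate its return value):
T(level=4)
  T(level=3)
    T(level=2)
      T(level=1)
        T(level=0)
        -> return 2
        T(level=0)
        -> return 2
      -> return 6
      T(level=1) -> return 6  (same call as traced above)
    -> return 14
    T(level=2) -> return 14  (same call as traced above)
  -> return 30
  T(level=3) -> return 30  (same call as traced above)
-> return 62

Final answer: 62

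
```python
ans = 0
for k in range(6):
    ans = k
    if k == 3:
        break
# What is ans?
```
Trace:
  ans=0
  ans=0, k=0
  ans=1, k=1
  ans=2, k=2
  ans=3, k=3

Final answer: 3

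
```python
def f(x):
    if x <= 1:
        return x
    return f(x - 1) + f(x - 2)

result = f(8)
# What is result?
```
Call trace (a repeated sub-call is expanded the first time; later identical calls just restate its return value):
f(x=8)
  f(x=7)
    f(x=6)
      f(x=5)
        f(x=4)
          f(x=3)
            f(x=2)
              f(x=1)
              -> return 1
              f(x=0)
              -> return 0
            -> return 1
            f(x=1)
            -> return 1
          -> return 2
          f(x=2) -> return 1  (same call as traced above)
        -> return 3
        f(x=3) -> return 2  (same call as traced above)
      -> return 5
      f(x=4) -> return 3  (same call as traced above)
    -> return 8
    f(x=5) -> return 5  (same call as traced above)
  -> return 13
  f(x=6) -> return 8  (same call as traced above)
-> return 21

Final answer: 21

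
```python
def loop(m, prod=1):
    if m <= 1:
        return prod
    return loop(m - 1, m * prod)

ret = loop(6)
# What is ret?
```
Call trace:
loop(m=6, prod=1)
  loop(m=5, prod=6)
    loop(m=4, prod=30)
      loop(m=3, prod=120)
        loop(m=2, prod=360)
          loop(m=1, prod=720)
          -> return 720
        -> return 720
      -> return 720
    -> return 720
  -> return 720
-> return 720

Final answer: 720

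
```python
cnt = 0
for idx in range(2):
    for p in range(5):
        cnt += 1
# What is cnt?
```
Trace:
  cnt=0
  cnt=1, idx=0, p=0
  cnt=2, idx=0, p=1
  cnt=3, idx=0, p=2
  cnt=4, idx=0, p=3
  cnt=5, idx=0, p=4
  cnt=6, idx=1, p=0
  cnt=7, idx=1, p=1
  cnt=8, idx=1, p=2
  cnt=9, idx=1, p=3
  cnt=10, idx=1, p=4

Final answer: 10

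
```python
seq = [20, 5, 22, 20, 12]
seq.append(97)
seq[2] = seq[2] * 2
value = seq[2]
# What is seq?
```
Trace:
  seq=[20, 5, 22, 20, 12]
  seq=[20, 5, 22, 20, 12, 97]
  seq=[20, 5, 44, 20, 12, 97]
  seq=[20, 5, 44, 20, 12, 97], value=44

Final answer: [20, 5, 44, 20, 12, 97]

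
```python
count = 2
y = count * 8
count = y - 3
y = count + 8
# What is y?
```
Trace:
  count=2
  count=2, y=16
  count=13, y=16
  count=13, y=21

Final answer: 21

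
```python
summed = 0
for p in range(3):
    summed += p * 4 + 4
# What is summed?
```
Trace:
  summed=0
  summed=4, p=0
  summed=12, p=1
  summed=24, p=2

Final answer: 24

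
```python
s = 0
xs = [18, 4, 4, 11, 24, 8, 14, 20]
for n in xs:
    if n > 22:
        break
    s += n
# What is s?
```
Trace:
  s=0
  s=18, n=18
  s=22, n=4
  s=26, n=4
  s=37, n=11
  s=37, n=24

Final answer: 37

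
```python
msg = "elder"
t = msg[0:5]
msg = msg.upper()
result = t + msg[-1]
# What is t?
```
Trace:
  msg='elder'
  msg='elder', t='elder'
  msg='ELDER', t='elder'
  msg='ELDER', t='elder', result='elderR'

Final answer: 'elder'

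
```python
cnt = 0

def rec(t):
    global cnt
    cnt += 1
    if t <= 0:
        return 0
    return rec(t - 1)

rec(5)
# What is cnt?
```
Call trace:
rec(t=5)
  rec(t=4)
    rec(t=3)
      rec(t=2)
        rec(t=1)
          rec(t=0)
          -> return 0
        -> return 0
      -> return 0
    -> return 0
  -> return 0
-> return 0

cnt is incremented once per call. rec is entered once for each t = 5, 4, 3, 2, 1, 0 (the t <= 0 call returns without recursing), i.e. 5 + 1 calls.
cnt = 6

Final answer: 6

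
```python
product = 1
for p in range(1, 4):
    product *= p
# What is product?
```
Trace:
  product=1
  product=1, p=1
  product=2, p=2
  product=6, p=3

Final answer: 6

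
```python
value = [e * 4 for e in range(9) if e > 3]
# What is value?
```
Trace:
  e=0
  e=1
  e=2
  e=3
  e=4
  e=5
  e=6
  e=7
  e=8
  value=[16, 20, 24, 28, 32]

Final answer: [16, 20, 24, 28, 32]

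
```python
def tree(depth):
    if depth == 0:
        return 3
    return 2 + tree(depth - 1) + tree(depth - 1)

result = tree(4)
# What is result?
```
Call trace (a repeated sub-call is expanded the first time; later identical calls just restate its return value):
tree(depth=4)
  tree(depth=3)
    tree(depth=2)
      tree(depth=1)
        tree(depth=0)
        -> return 3
        tree(depth=0)
        -> return 3
      -> return 8
      tree(depth=1) -> return 8  (same call as traced above)
    -> return 18
    tree(depth=2) -> return 18  (same call as traced above)
  -> return 38
  tree(depth=3) -> return 38  (same call as traced above)
-> return 78

Final answer: 78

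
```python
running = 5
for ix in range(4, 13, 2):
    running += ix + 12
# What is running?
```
Trace:
  running=5
  running=21, ix=4
  running=39, ix=6
  running=59, ix=8
  running=81, ix=10
  running=105, ix=12

Final answer: 105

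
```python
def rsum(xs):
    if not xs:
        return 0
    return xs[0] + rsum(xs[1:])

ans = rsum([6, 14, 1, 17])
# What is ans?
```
Call trace:
rsum(xs=[6, 14, 1, 17])
  rsum(xs=[14, 1, 17])
    rsum(xs=[1, 17])
      rsum(xs=[17])
        rsum(xs=[])
        -> return 0
      -> return 17
    -> return 18
  -> return 32
-> return 38

Final answer: 38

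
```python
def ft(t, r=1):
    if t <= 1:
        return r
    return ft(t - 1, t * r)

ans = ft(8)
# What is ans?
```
Call trace:
ft(t=8, r=1)
  ft(t=7, r=8)
    ft(t=6, r=56)
      ft(t=5, r=336)
        ft(t=4, r=1680)
          ft(t=3, r=6720)
            ft(t=2, r=20160)
              ft(t=1, r=40320)
              -> return 40320
            -> return 40320
          -> return 40320
        -> return 40320
      -> return 40320
    -> return 40320
  -> return 40320
-> return 40320

Final answer: 40320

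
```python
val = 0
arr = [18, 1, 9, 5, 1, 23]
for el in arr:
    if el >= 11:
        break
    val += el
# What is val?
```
Trace:
  val=0
  val=0, el=18

Final answer: 0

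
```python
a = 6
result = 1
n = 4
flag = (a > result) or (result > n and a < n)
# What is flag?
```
Trace:
  a=6
  a=6, result=1
  a=6, result=1, n=4
  a=6, result=1, n=4, flag=True

Final answer: True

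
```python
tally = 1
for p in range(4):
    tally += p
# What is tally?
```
Trace:
  tally=1
  tally=1, p=0
  tally=2, p=1
  tally=4, p=2
  tally=7, p=3

Final answer: 7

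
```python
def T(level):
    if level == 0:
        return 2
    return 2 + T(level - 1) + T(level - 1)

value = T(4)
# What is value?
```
Call trace (a repeated sub-call is expanded the first time; later identical calls just restate its return value):
T(level=4)
  T(level=3)
    T(level=2)
      T(level=1)
        T(level=0)
        -> return 2
        T(level=0)
        -> return 2
      -> return 6
      T(level=1) -> return 6  (same call as traced above)
    -> return 14
    T(level=2) -> return 14  (same call as traced above)
  -> return 30
  T(level=3) -> return 30  (same call as traced above)
-> return 62

Final answer: 62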